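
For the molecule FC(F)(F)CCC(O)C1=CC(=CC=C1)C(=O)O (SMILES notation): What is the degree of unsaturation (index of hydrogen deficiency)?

Degree of unsaturation = (number of rings) + (number of π bonds).
Ring closures in the SMILES: 1.
π bonds: 4 double bonds (each 1 DoU) → 4 DoU from unsaturation.
Total DoU = 1 + 4 = 5.

5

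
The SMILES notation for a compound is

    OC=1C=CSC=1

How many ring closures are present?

In SMILES, each pair of matching ring-closure digits denotes one ring-closing bond; the number of such bonds equals the number of independent rings.
Ring-closure bonds here: 1.

1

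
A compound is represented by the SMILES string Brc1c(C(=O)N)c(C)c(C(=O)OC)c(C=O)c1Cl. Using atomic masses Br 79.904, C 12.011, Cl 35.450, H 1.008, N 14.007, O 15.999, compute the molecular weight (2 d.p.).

First, the molecular formula is C11H9BrClNO4 (counting implicit H from valence).
  Br: 1 × 79.904 = 79.904
  C: 11 × 12.011 = 132.121
  Cl: 1 × 35.450 = 35.450
  H: 9 × 1.008 = 9.072
  N: 1 × 14.007 = 14.007
  O: 4 × 15.999 = 63.996
Sum: 1×79.904 + 11×12.011 + 1×35.450 + 9×1.008 + 1×14.007 + 4×15.999 = 334.550 → 334.55 g/mol.

334.55 g/mol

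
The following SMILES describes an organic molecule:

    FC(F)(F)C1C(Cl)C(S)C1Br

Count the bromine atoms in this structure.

Scan the SMILES for Br atoms (remember two-letter symbols like Cl and Br are single atoms).
Bromine count: 1.

1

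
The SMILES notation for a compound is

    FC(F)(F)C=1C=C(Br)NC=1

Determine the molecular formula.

Walk through each heavy atom and fill implicit hydrogens from standard valence (C 4, N 3, O 2, S 2, halogen 1):
  atom 1: F (halogen, monovalent) → 0 H
  atom 2: C, bond orders sum to 4 (valence 4) → 0 H
  atom 3: F (halogen, monovalent) → 0 H
  atom 4: F (halogen, monovalent) → 0 H
  atom 5: C, bond orders sum to 4 (valence 4) → 0 H
  atom 6: C, bond orders sum to 3 (valence 4) → 1 H
  atom 7: C, bond orders sum to 4 (valence 4) → 0 H
  atom 8: Br (halogen, monovalent) → 0 H
  atom 9: N, bond orders sum to 2 (valence 3) → 1 H
  atom 10: C, bond orders sum to 3 (valence 4) → 1 H
Totals → C:5, H:3, Br:1, F:3, N:1.
In Hill order: C5H3BrF3N.

C5H3BrF3N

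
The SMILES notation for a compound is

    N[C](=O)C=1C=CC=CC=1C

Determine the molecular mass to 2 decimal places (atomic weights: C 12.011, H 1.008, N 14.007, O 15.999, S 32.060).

First, the molecular formula is C8H9NO (counting implicit H from valence).
  C: 8 × 12.011 = 96.088
  H: 9 × 1.008 = 9.072
  N: 1 × 14.007 = 14.007
  O: 1 × 15.999 = 15.999
Sum: 8×12.011 + 9×1.008 + 1×14.007 + 1×15.999 = 135.166 → 135.17 g/mol.

135.17 g/mol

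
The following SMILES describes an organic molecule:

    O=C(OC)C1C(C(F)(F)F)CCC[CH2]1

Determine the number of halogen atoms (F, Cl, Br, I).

3

Halogen atoms appear at heavy-atom positions 8, 9, 10 (3×F).
Other groups present: 1 ester.
Halogen count: 3.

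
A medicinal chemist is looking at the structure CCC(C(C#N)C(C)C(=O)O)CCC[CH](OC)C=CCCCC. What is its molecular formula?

C19H33NO3

Walk through each heavy atom and fill implicit hydrogens from standard valence (C 4, N 3, O 2, S 2, halogen 1):
  atom 1: C, bond orders sum to 1 (valence 4) → 3 H
  atom 2: C, bond orders sum to 2 (valence 4) → 2 H
  atom 3: C, bond orders sum to 3 (valence 4) → 1 H
  atom 4: C, bond orders sum to 3 (valence 4) → 1 H
  atom 5: C, bond orders sum to 4 (valence 4) → 0 H
  atom 6: N, bond orders sum to 3 (valence 3) → 0 H
  atom 7: C, bond orders sum to 3 (valence 4) → 1 H
  atom 8: C, bond orders sum to 1 (valence 4) → 3 H
  atom 9: C, bond orders sum to 4 (valence 4) → 0 H
  atom 10: O, bond orders sum to 2 (valence 2) → 0 H
  atom 11: O, bond orders sum to 1 (valence 2) → 1 H
  atom 12: C, bond orders sum to 2 (valence 4) → 2 H
  atom 13: C, bond orders sum to 2 (valence 4) → 2 H
  atom 14: C, bond orders sum to 2 (valence 4) → 2 H
  atom 15: C with explicit H count 1
  atom 16: O, bond orders sum to 2 (valence 2) → 0 H
  atom 17: C, bond orders sum to 1 (valence 4) → 3 H
  atom 18: C, bond orders sum to 3 (valence 4) → 1 H
  atom 19: C, bond orders sum to 3 (valence 4) → 1 H
  atom 20: C, bond orders sum to 2 (valence 4) → 2 H
  atom 21: C, bond orders sum to 2 (valence 4) → 2 H
  atom 22: C, bond orders sum to 2 (valence 4) → 2 H
  atom 23: C, bond orders sum to 1 (valence 4) → 3 H
Totals → C:19, H:33, N:1, O:3.
In Hill order: C19H33NO3.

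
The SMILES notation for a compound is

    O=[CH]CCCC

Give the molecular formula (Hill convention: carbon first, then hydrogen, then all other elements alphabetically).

C5H10O

Walk through each heavy atom and fill implicit hydrogens from standard valence (C 4, N 3, O 2, S 2, halogen 1):
  atom 1: O, bond orders sum to 2 (valence 2) → 0 H
  atom 2: C with explicit H count 1
  atom 3: C, bond orders sum to 2 (valence 4) → 2 H
  atom 4: C, bond orders sum to 2 (valence 4) → 2 H
  atom 5: C, bond orders sum to 2 (valence 4) → 2 H
  atom 6: C, bond orders sum to 1 (valence 4) → 3 H
Totals → C:5, H:10, O:1.
In Hill order: C5H10O.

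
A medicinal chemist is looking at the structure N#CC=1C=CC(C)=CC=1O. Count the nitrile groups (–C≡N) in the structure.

1

The nitrile motif appears at heavy-atom position 2 in the SMILES.
Other groups present: 1 hydroxyl.
Nitrile count: 1.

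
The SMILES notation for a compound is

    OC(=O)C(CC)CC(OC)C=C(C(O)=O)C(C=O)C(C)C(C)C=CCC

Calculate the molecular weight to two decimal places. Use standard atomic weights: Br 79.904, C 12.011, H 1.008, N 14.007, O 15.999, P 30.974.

368.47 g/mol

First, the molecular formula is C20H32O6 (counting implicit H from valence).
  C: 20 × 12.011 = 240.220
  H: 32 × 1.008 = 32.256
  O: 6 × 15.999 = 95.994
Sum: 20×12.011 + 32×1.008 + 6×15.999 = 368.470 → 368.47 g/mol.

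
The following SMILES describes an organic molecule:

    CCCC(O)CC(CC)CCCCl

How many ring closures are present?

In SMILES, each pair of matching ring-closure digits denotes one ring-closing bond; the number of such bonds equals the number of independent rings.
Ring-closure bonds here: 0.

0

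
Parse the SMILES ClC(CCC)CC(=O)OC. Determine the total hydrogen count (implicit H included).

Walk through each heavy atom and fill implicit hydrogens from standard valence (C 4, N 3, O 2, S 2, halogen 1):
  atom 1: Cl (halogen, monovalent) → 0 H
  atom 2: C, bond orders sum to 3 (valence 4) → 1 H
  atom 3: C, bond orders sum to 2 (valence 4) → 2 H
  atom 4: C, bond orders sum to 2 (valence 4) → 2 H
  atom 5: C, bond orders sum to 1 (valence 4) → 3 H
  atom 6: C, bond orders sum to 2 (valence 4) → 2 H
  atom 7: C, bond orders sum to 4 (valence 4) → 0 H
  atom 8: O, bond orders sum to 2 (valence 2) → 0 H
  atom 9: O, bond orders sum to 2 (valence 2) → 0 H
  atom 10: C, bond orders sum to 1 (valence 4) → 3 H
Total hydrogens: 13.

13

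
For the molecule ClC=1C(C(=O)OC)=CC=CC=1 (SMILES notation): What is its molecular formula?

C8H7ClO2

Walk through each heavy atom and fill implicit hydrogens from standard valence (C 4, N 3, O 2, S 2, halogen 1):
  atom 1: Cl (halogen, monovalent) → 0 H
  atom 2: C, bond orders sum to 4 (valence 4) → 0 H
  atom 3: C, bond orders sum to 4 (valence 4) → 0 H
  atom 4: C, bond orders sum to 4 (valence 4) → 0 H
  atom 5: O, bond orders sum to 2 (valence 2) → 0 H
  atom 6: O, bond orders sum to 2 (valence 2) → 0 H
  atom 7: C, bond orders sum to 1 (valence 4) → 3 H
  atom 8: C, bond orders sum to 3 (valence 4) → 1 H
  atom 9: C, bond orders sum to 3 (valence 4) → 1 H
  atom 10: C, bond orders sum to 3 (valence 4) → 1 H
  atom 11: C, bond orders sum to 3 (valence 4) → 1 H
Totals → C:8, H:7, Cl:1, O:2.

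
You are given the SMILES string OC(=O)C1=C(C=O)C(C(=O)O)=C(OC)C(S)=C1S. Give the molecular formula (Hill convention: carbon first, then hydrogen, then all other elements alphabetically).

Walk through each heavy atom and fill implicit hydrogens from standard valence (C 4, N 3, O 2, S 2, halogen 1):
  atom 1: O, bond orders sum to 1 (valence 2) → 1 H
  atom 2: C, bond orders sum to 4 (valence 4) → 0 H
  atom 3: O, bond orders sum to 2 (valence 2) → 0 H
  atom 4: C, bond orders sum to 4 (valence 4) → 0 H
  atom 5: C, bond orders sum to 4 (valence 4) → 0 H
  atom 6: C, bond orders sum to 3 (valence 4) → 1 H
  atom 7: O, bond orders sum to 2 (valence 2) → 0 H
  atom 8: C, bond orders sum to 4 (valence 4) → 0 H
  atom 9: C, bond orders sum to 4 (valence 4) → 0 H
  atom 10: O, bond orders sum to 2 (valence 2) → 0 H
  atom 11: O, bond orders sum to 1 (valence 2) → 1 H
  atom 12: C, bond orders sum to 4 (valence 4) → 0 H
  atom 13: O, bond orders sum to 2 (valence 2) → 0 H
  atom 14: C, bond orders sum to 1 (valence 4) → 3 H
  atom 15: C, bond orders sum to 4 (valence 4) → 0 H
  atom 16: S, bond orders sum to 1 (valence 2) → 1 H
  atom 17: C, bond orders sum to 4 (valence 4) → 0 H
  atom 18: S, bond orders sum to 1 (valence 2) → 1 H
Totals → C:10, H:8, O:6, S:2.

C10H8O6S2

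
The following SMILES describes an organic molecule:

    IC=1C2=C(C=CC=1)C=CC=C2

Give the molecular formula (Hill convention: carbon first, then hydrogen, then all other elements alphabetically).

C10H7I

Walk through each heavy atom and fill implicit hydrogens from standard valence (C 4, N 3, O 2, S 2, halogen 1):
  atom 1: I (halogen, monovalent) → 0 H
  atom 2: C, bond orders sum to 4 (valence 4) → 0 H
  atom 3: C, bond orders sum to 4 (valence 4) → 0 H
  atom 4: C, bond orders sum to 4 (valence 4) → 0 H
  atom 5: C, bond orders sum to 3 (valence 4) → 1 H
  atom 6: C, bond orders sum to 3 (valence 4) → 1 H
  atom 7: C, bond orders sum to 3 (valence 4) → 1 H
  atom 8: C, bond orders sum to 3 (valence 4) → 1 H
  atom 9: C, bond orders sum to 3 (valence 4) → 1 H
  atom 10: C, bond orders sum to 3 (valence 4) → 1 H
  atom 11: C, bond orders sum to 3 (valence 4) → 1 H
Totals → C:10, H:7, I:1.
In Hill order: C10H7I.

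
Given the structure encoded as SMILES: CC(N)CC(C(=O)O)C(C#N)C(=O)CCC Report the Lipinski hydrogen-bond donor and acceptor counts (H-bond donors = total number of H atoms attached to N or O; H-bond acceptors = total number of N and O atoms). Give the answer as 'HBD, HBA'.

3, 5

Donors: find every N or O and count the H atoms it carries.
  atom 3 (N): bond orders sum to 1 → 2 H
  atom 7 (O): bond orders sum to 2 → 0 H
  atom 8 (O): bond orders sum to 1 → 1 H
  atom 11 (N): bond orders sum to 3 → 0 H
  atom 13 (O): bond orders sum to 2 → 0 H
Lipinski HBD = 3.
Acceptors: N atoms = 2, O atoms = 3 → HBA = 5.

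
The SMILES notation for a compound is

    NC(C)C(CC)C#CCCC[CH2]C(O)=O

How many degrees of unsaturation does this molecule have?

3

Molecular formula: C12H21NO2.
DoU = (2C + 2 + N − H − X) / 2, where X is the halogen count and O/S are ignored.
    = (2·12 + 2 + 1 − 21 − 0) / 2 = 6 / 2 = 3.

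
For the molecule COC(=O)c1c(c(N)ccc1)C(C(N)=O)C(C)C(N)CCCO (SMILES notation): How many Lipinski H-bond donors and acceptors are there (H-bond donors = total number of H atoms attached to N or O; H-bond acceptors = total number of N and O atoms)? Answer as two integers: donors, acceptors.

Donors: find every N or O and count the H atoms it carries.
  atom 2 (O): bond orders sum to 2 → 0 H
  atom 4 (O): bond orders sum to 2 → 0 H
  atom 8 (N): bond orders sum to 1 → 2 H
  atom 14 (N): bond orders sum to 1 → 2 H
  atom 15 (O): bond orders sum to 2 → 0 H
  atom 19 (N): bond orders sum to 1 → 2 H
  atom 23 (O): bond orders sum to 1 → 1 H
Lipinski HBD = 7.
Acceptors: N atoms = 3, O atoms = 4 → HBA = 7.

7, 7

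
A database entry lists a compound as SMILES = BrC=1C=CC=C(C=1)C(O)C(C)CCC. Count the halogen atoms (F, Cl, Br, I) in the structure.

Halogen atoms appear at heavy-atom position 1 (1×Br).
Other groups present: 1 hydroxyl.
Halogen count: 1.

1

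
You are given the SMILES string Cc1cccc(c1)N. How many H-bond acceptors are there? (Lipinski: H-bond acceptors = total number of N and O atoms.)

N atoms: 1; O atoms: 0.
Lipinski HBA = 1 + 0 = 1.

1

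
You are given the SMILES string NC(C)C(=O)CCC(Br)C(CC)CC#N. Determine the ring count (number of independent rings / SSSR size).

0

In SMILES, each pair of matching ring-closure digits denotes one ring-closing bond; the number of such bonds equals the number of independent rings.
Ring-closure bonds here: 0.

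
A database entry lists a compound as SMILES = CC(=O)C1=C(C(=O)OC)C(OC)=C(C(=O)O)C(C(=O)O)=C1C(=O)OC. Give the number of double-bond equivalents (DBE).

9

Degree of unsaturation = (number of rings) + (number of π bonds).
Ring closures in the SMILES: 1.
π bonds: 8 double bonds (each 1 DoU) → 8 DoU from unsaturation.
Total DoU = 1 + 8 = 9.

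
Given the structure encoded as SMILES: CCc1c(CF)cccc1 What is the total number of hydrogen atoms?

11

Walk through each heavy atom and fill implicit hydrogens from standard valence (C 4, N 3, O 2, S 2, halogen 1); for lowercase aromatic atoms, an aromatic c carries 1 H when it has two neighbours and 0 H with three, and aromatic n carries 0 H:
  atom 1: C, bond orders sum to 1 (valence 4) → 3 H
  atom 2: C, bond orders sum to 2 (valence 4) → 2 H
  atom 3: aromatic c, 3 neighbours → 0 H
  atom 4: aromatic c, 3 neighbours → 0 H
  atom 5: C, bond orders sum to 2 (valence 4) → 2 H
  atom 6: F (halogen, monovalent) → 0 H
  atom 7: aromatic c, 2 neighbours → 1 H
  atom 8: aromatic c, 2 neighbours → 1 H
  atom 9: aromatic c, 2 neighbours → 1 H
  atom 10: aromatic c, 2 neighbours → 1 H
Total hydrogens: 11.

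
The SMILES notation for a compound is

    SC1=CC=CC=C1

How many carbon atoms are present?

6

Count every carbon token in the SMILES (each C, including those in ring-closure positions and inside branches).
Carbon count: 6.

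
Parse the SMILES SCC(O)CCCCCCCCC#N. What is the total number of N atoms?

Scan the SMILES for N atoms (remember two-letter symbols like Cl and Br are single atoms).
Nitrogen count: 1.

1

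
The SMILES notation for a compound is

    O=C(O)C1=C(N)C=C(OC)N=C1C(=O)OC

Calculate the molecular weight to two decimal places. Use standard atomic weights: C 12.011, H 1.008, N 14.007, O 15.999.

226.19 g/mol

First, the molecular formula is C9H10N2O5 (counting implicit H from valence).
  C: 9 × 12.011 = 108.099
  H: 10 × 1.008 = 10.080
  N: 2 × 14.007 = 28.014
  O: 5 × 15.999 = 79.995
Sum: 9×12.011 + 10×1.008 + 2×14.007 + 5×15.999 = 226.188 → 226.19 g/mol.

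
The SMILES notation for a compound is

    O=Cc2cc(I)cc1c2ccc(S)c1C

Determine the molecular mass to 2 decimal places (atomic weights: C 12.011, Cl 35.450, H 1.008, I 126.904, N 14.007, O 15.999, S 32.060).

328.17 g/mol

First, the molecular formula is C12H9IOS (counting implicit H from valence).
  C: 12 × 12.011 = 144.132
  H: 9 × 1.008 = 9.072
  I: 1 × 126.904 = 126.904
  O: 1 × 15.999 = 15.999
  S: 1 × 32.060 = 32.060
Sum: 12×12.011 + 9×1.008 + 1×126.904 + 1×15.999 + 1×32.060 = 328.167 → 328.17 g/mol.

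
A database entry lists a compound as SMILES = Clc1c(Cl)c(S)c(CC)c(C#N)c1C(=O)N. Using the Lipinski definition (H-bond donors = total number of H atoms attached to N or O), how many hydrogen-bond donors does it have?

2

Donors: find every N or O and count the H atoms it carries.
  atom 12 (N): bond orders sum to 3 → 0 H
  atom 15 (O): bond orders sum to 2 → 0 H
  atom 16 (N): bond orders sum to 1 → 2 H
Lipinski HBD = 2.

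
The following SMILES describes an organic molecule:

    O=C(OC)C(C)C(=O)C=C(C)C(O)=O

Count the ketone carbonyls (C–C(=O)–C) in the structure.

1

The ketone motif appears at heavy-atom position 7 in the SMILES.
Other groups present: 1 alkene, 1 carboxylic acid, 1 ester.
Ketone count: 1.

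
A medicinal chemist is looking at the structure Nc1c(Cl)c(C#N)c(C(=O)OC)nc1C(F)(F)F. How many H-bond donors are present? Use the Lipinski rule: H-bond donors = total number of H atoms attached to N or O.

Donors: find every N or O and count the H atoms it carries.
  atom 1 (N): bond orders sum to 1 → 2 H
  atom 7 (N): bond orders sum to 3 → 0 H
  atom 10 (O): bond orders sum to 2 → 0 H
  atom 11 (O): bond orders sum to 2 → 0 H
  atom 13 (N): bond orders sum to 3 → 0 H
Lipinski HBD = 2.

2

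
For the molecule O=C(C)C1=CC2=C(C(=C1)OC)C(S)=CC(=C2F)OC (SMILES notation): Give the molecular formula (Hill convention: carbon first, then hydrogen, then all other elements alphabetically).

Walk through each heavy atom and fill implicit hydrogens from standard valence (C 4, N 3, O 2, S 2, halogen 1):
  atom 1: O, bond orders sum to 2 (valence 2) → 0 H
  atom 2: C, bond orders sum to 4 (valence 4) → 0 H
  atom 3: C, bond orders sum to 1 (valence 4) → 3 H
  atom 4: C, bond orders sum to 4 (valence 4) → 0 H
  atom 5: C, bond orders sum to 3 (valence 4) → 1 H
  atom 6: C, bond orders sum to 4 (valence 4) → 0 H
  atom 7: C, bond orders sum to 4 (valence 4) → 0 H
  atom 8: C, bond orders sum to 4 (valence 4) → 0 H
  atom 9: C, bond orders sum to 3 (valence 4) → 1 H
  atom 10: O, bond orders sum to 2 (valence 2) → 0 H
  atom 11: C, bond orders sum to 1 (valence 4) → 3 H
  atom 12: C, bond orders sum to 4 (valence 4) → 0 H
  atom 13: S, bond orders sum to 1 (valence 2) → 1 H
  atom 14: C, bond orders sum to 3 (valence 4) → 1 H
  atom 15: C, bond orders sum to 4 (valence 4) → 0 H
  atom 16: C, bond orders sum to 4 (valence 4) → 0 H
  atom 17: F (halogen, monovalent) → 0 H
  atom 18: O, bond orders sum to 2 (valence 2) → 0 H
  atom 19: C, bond orders sum to 1 (valence 4) → 3 H
Totals → C:14, H:13, F:1, O:3, S:1.

C14H13FO3S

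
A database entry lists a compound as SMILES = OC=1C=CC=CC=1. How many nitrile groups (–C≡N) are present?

Scan the SMILES for the nitrile motif — none present.
Groups that are present: 1 hydroxyl.

0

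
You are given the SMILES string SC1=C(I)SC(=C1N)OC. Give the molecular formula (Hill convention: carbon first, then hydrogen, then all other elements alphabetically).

C5H6INOS2

Walk through each heavy atom and fill implicit hydrogens from standard valence (C 4, N 3, O 2, S 2, halogen 1):
  atom 1: S, bond orders sum to 1 (valence 2) → 1 H
  atom 2: C, bond orders sum to 4 (valence 4) → 0 H
  atom 3: C, bond orders sum to 4 (valence 4) → 0 H
  atom 4: I (halogen, monovalent) → 0 H
  atom 5: S, bond orders sum to 2 (valence 2) → 0 H
  atom 6: C, bond orders sum to 4 (valence 4) → 0 H
  atom 7: C, bond orders sum to 4 (valence 4) → 0 H
  atom 8: N, bond orders sum to 1 (valence 3) → 2 H
  atom 9: O, bond orders sum to 2 (valence 2) → 0 H
  atom 10: C, bond orders sum to 1 (valence 4) → 3 H
Totals → C:5, H:6, I:1, N:1, O:1, S:2.
In Hill order: C5H6INOS2.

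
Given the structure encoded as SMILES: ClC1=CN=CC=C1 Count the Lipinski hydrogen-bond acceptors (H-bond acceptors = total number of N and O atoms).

N atoms: 1; O atoms: 0.
Lipinski HBA = 1 + 0 = 1.

1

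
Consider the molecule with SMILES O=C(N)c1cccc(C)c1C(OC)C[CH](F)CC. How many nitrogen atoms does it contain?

1

Scan the SMILES for N atoms (remember two-letter symbols like Cl and Br are single atoms).
Nitrogen count: 1.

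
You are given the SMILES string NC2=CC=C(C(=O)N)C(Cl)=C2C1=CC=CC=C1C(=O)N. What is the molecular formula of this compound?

C14H12ClN3O2

Walk through each heavy atom and fill implicit hydrogens from standard valence (C 4, N 3, O 2, S 2, halogen 1):
  atom 1: N, bond orders sum to 1 (valence 3) → 2 H
  atom 2: C, bond orders sum to 4 (valence 4) → 0 H
  atom 3: C, bond orders sum to 3 (valence 4) → 1 H
  atom 4: C, bond orders sum to 3 (valence 4) → 1 H
  atom 5: C, bond orders sum to 4 (valence 4) → 0 H
  atom 6: C, bond orders sum to 4 (valence 4) → 0 H
  atom 7: O, bond orders sum to 2 (valence 2) → 0 H
  atom 8: N, bond orders sum to 1 (valence 3) → 2 H
  atom 9: C, bond orders sum to 4 (valence 4) → 0 H
  atom 10: Cl (halogen, monovalent) → 0 H
  atom 11: C, bond orders sum to 4 (valence 4) → 0 H
  atom 12: C, bond orders sum to 4 (valence 4) → 0 H
  atom 13: C, bond orders sum to 3 (valence 4) → 1 H
  atom 14: C, bond orders sum to 3 (valence 4) → 1 H
  atom 15: C, bond orders sum to 3 (valence 4) → 1 H
  atom 16: C, bond orders sum to 3 (valence 4) → 1 H
  atom 17: C, bond orders sum to 4 (valence 4) → 0 H
  atom 18: C, bond orders sum to 4 (valence 4) → 0 H
  atom 19: O, bond orders sum to 2 (valence 2) → 0 H
  atom 20: N, bond orders sum to 1 (valence 3) → 2 H
Totals → C:14, H:12, Cl:1, N:3, O:2.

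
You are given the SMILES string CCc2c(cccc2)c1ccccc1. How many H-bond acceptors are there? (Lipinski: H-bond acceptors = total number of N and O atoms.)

N atoms: 0; O atoms: 0.
Lipinski HBA = 0 + 0 = 0.

0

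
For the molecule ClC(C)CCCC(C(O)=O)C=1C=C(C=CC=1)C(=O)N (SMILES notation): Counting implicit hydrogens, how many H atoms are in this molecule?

18

Walk through each heavy atom and fill implicit hydrogens from standard valence (C 4, N 3, O 2, S 2, halogen 1):
  atom 1: Cl (halogen, monovalent) → 0 H
  atom 2: C, bond orders sum to 3 (valence 4) → 1 H
  atom 3: C, bond orders sum to 1 (valence 4) → 3 H
  atom 4: C, bond orders sum to 2 (valence 4) → 2 H
  atom 5: C, bond orders sum to 2 (valence 4) → 2 H
  atom 6: C, bond orders sum to 2 (valence 4) → 2 H
  atom 7: C, bond orders sum to 3 (valence 4) → 1 H
  atom 8: C, bond orders sum to 4 (valence 4) → 0 H
  atom 9: O, bond orders sum to 1 (valence 2) → 1 H
  atom 10: O, bond orders sum to 2 (valence 2) → 0 H
  atom 11: C, bond orders sum to 4 (valence 4) → 0 H
  atom 12: C, bond orders sum to 3 (valence 4) → 1 H
  atom 13: C, bond orders sum to 4 (valence 4) → 0 H
  atom 14: C, bond orders sum to 3 (valence 4) → 1 H
  atom 15: C, bond orders sum to 3 (valence 4) → 1 H
  atom 16: C, bond orders sum to 3 (valence 4) → 1 H
  atom 17: C, bond orders sum to 4 (valence 4) → 0 H
  atom 18: O, bond orders sum to 2 (valence 2) → 0 H
  atom 19: N, bond orders sum to 1 (valence 3) → 2 H
Total hydrogens: 18.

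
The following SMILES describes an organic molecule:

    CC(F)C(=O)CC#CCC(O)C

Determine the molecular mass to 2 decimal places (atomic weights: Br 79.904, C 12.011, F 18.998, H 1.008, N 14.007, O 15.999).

First, the molecular formula is C9H13FO2 (counting implicit H from valence).
  C: 9 × 12.011 = 108.099
  F: 1 × 18.998 = 18.998
  H: 13 × 1.008 = 13.104
  O: 2 × 15.999 = 31.998
Sum: 9×12.011 + 1×18.998 + 13×1.008 + 2×15.999 = 172.199 → 172.20 g/mol.

172.20 g/mol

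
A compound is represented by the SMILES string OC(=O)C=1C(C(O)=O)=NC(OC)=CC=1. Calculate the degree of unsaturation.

6

Degree of unsaturation = (number of rings) + (number of π bonds).
Ring closures in the SMILES: 1.
π bonds: 5 double bonds (each 1 DoU) → 5 DoU from unsaturation.
Total DoU = 1 + 5 = 6.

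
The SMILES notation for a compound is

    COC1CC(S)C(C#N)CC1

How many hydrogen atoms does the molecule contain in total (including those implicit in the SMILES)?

Walk through each heavy atom and fill implicit hydrogens from standard valence (C 4, N 3, O 2, S 2, halogen 1):
  atom 1: C, bond orders sum to 1 (valence 4) → 3 H
  atom 2: O, bond orders sum to 2 (valence 2) → 0 H
  atom 3: C, bond orders sum to 3 (valence 4) → 1 H
  atom 4: C, bond orders sum to 2 (valence 4) → 2 H
  atom 5: C, bond orders sum to 3 (valence 4) → 1 H
  atom 6: S, bond orders sum to 1 (valence 2) → 1 H
  atom 7: C, bond orders sum to 3 (valence 4) → 1 H
  atom 8: C, bond orders sum to 4 (valence 4) → 0 H
  atom 9: N, bond orders sum to 3 (valence 3) → 0 H
  atom 10: C, bond orders sum to 2 (valence 4) → 2 H
  atom 11: C, bond orders sum to 2 (valence 4) → 2 H
Total hydrogens: 13.

13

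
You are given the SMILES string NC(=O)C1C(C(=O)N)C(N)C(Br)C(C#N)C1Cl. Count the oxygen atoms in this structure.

2

Scan the SMILES for O atoms (remember two-letter symbols like Cl and Br are single atoms).
Oxygen count: 2.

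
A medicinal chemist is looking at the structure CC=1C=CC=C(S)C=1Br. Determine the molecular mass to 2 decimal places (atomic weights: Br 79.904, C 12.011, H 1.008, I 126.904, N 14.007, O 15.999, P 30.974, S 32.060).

203.10 g/mol

First, the molecular formula is C7H7BrS (counting implicit H from valence).
  Br: 1 × 79.904 = 79.904
  C: 7 × 12.011 = 84.077
  H: 7 × 1.008 = 7.056
  S: 1 × 32.060 = 32.060
Sum: 1×79.904 + 7×12.011 + 7×1.008 + 1×32.060 = 203.097 → 203.10 g/mol.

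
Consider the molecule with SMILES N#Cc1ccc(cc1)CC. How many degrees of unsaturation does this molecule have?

Molecular formula: C9H9N.
DoU = (2C + 2 + N − H − X) / 2, where X is the halogen count and O/S are ignored.
    = (2·9 + 2 + 1 − 9 − 0) / 2 = 12 / 2 = 6.

6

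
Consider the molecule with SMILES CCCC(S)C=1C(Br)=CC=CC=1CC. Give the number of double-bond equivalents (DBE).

Molecular formula: C12H17BrS.
DoU = (2C + 2 + N − H − X) / 2, where X is the halogen count and O/S are ignored.
    = (2·12 + 2 + 0 − 17 − 1) / 2 = 8 / 2 = 4.

4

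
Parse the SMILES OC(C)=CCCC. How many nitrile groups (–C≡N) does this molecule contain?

Scan the SMILES for the nitrile motif — none present.
Groups that are present: 1 alkene, 1 hydroxyl.

0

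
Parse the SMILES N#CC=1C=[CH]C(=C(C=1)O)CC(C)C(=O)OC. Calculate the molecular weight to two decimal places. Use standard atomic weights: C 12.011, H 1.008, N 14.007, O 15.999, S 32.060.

First, the molecular formula is C12H13NO3 (counting implicit H from valence).
  C: 12 × 12.011 = 144.132
  H: 13 × 1.008 = 13.104
  N: 1 × 14.007 = 14.007
  O: 3 × 15.999 = 47.997
Sum: 12×12.011 + 13×1.008 + 1×14.007 + 3×15.999 = 219.240 → 219.24 g/mol.

219.24 g/mol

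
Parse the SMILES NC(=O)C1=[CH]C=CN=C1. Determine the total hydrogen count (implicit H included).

6

Walk through each heavy atom and fill implicit hydrogens from standard valence (C 4, N 3, O 2, S 2, halogen 1):
  atom 1: N, bond orders sum to 1 (valence 3) → 2 H
  atom 2: C, bond orders sum to 4 (valence 4) → 0 H
  atom 3: O, bond orders sum to 2 (valence 2) → 0 H
  atom 4: C, bond orders sum to 4 (valence 4) → 0 H
  atom 5: C with explicit H count 1
  atom 6: C, bond orders sum to 3 (valence 4) → 1 H
  atom 7: C, bond orders sum to 3 (valence 4) → 1 H
  atom 8: N, bond orders sum to 3 (valence 3) → 0 H
  atom 9: C, bond orders sum to 3 (valence 4) → 1 H
Total hydrogens: 6.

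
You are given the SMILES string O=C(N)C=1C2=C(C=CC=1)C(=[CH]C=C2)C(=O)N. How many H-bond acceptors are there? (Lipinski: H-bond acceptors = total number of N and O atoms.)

N atoms: 2; O atoms: 2.
Lipinski HBA = 2 + 2 = 4.

4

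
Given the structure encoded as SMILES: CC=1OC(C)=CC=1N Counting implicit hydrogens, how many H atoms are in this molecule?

9

Walk through each heavy atom and fill implicit hydrogens from standard valence (C 4, N 3, O 2, S 2, halogen 1):
  atom 1: C, bond orders sum to 1 (valence 4) → 3 H
  atom 2: C, bond orders sum to 4 (valence 4) → 0 H
  atom 3: O, bond orders sum to 2 (valence 2) → 0 H
  atom 4: C, bond orders sum to 4 (valence 4) → 0 H
  atom 5: C, bond orders sum to 1 (valence 4) → 3 H
  atom 6: C, bond orders sum to 3 (valence 4) → 1 H
  atom 7: C, bond orders sum to 4 (valence 4) → 0 H
  atom 8: N, bond orders sum to 1 (valence 3) → 2 H
Total hydrogens: 9.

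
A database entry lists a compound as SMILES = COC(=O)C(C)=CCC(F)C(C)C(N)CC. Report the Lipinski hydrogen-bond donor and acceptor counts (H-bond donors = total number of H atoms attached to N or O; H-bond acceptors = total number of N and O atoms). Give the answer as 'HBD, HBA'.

2, 3

Donors: find every N or O and count the H atoms it carries.
  atom 2 (O): bond orders sum to 2 → 0 H
  atom 4 (O): bond orders sum to 2 → 0 H
  atom 14 (N): bond orders sum to 1 → 2 H
Lipinski HBD = 2.
Acceptors: N atoms = 1, O atoms = 2 → HBA = 3.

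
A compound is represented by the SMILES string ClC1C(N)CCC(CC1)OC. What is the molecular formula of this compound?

Walk through each heavy atom and fill implicit hydrogens from standard valence (C 4, N 3, O 2, S 2, halogen 1):
  atom 1: Cl (halogen, monovalent) → 0 H
  atom 2: C, bond orders sum to 3 (valence 4) → 1 H
  atom 3: C, bond orders sum to 3 (valence 4) → 1 H
  atom 4: N, bond orders sum to 1 (valence 3) → 2 H
  atom 5: C, bond orders sum to 2 (valence 4) → 2 H
  atom 6: C, bond orders sum to 2 (valence 4) → 2 H
  atom 7: C, bond orders sum to 3 (valence 4) → 1 H
  atom 8: C, bond orders sum to 2 (valence 4) → 2 H
  atom 9: C, bond orders sum to 2 (valence 4) → 2 H
  atom 10: O, bond orders sum to 2 (valence 2) → 0 H
  atom 11: C, bond orders sum to 1 (valence 4) → 3 H
Totals → C:8, H:16, Cl:1, N:1, O:1.

C8H16ClNO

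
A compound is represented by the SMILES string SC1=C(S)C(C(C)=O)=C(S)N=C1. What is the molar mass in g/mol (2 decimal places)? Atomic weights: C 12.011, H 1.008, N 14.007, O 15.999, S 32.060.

217.32 g/mol

First, the molecular formula is C7H7NOS3 (counting implicit H from valence).
  C: 7 × 12.011 = 84.077
  H: 7 × 1.008 = 7.056
  N: 1 × 14.007 = 14.007
  O: 1 × 15.999 = 15.999
  S: 3 × 32.060 = 96.180
Sum: 7×12.011 + 7×1.008 + 1×14.007 + 1×15.999 + 3×32.060 = 217.319 → 217.32 g/mol.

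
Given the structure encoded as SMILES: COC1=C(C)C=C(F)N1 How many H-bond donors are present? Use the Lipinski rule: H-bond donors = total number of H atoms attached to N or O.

Donors: find every N or O and count the H atoms it carries.
  atom 2 (O): bond orders sum to 2 → 0 H
  atom 9 (N): bond orders sum to 2 → 1 H
Lipinski HBD = 1.

1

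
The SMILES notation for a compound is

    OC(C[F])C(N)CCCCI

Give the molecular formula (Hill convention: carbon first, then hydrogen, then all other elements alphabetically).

C7H15FINO

Walk through each heavy atom and fill implicit hydrogens from standard valence (C 4, N 3, O 2, S 2, halogen 1):
  atom 1: O, bond orders sum to 1 (valence 2) → 1 H
  atom 2: C, bond orders sum to 3 (valence 4) → 1 H
  atom 3: C, bond orders sum to 2 (valence 4) → 2 H
  atom 4: F with explicit H count 0
  atom 5: C, bond orders sum to 3 (valence 4) → 1 H
  atom 6: N, bond orders sum to 1 (valence 3) → 2 H
  atom 7: C, bond orders sum to 2 (valence 4) → 2 H
  atom 8: C, bond orders sum to 2 (valence 4) → 2 H
  atom 9: C, bond orders sum to 2 (valence 4) → 2 H
  atom 10: C, bond orders sum to 2 (valence 4) → 2 H
  atom 11: I (halogen, monovalent) → 0 H
Totals → C:7, H:15, F:1, I:1, N:1, O:1.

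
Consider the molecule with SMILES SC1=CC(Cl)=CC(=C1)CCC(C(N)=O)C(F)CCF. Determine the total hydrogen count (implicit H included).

Walk through each heavy atom and fill implicit hydrogens from standard valence (C 4, N 3, O 2, S 2, halogen 1):
  atom 1: S, bond orders sum to 1 (valence 2) → 1 H
  atom 2: C, bond orders sum to 4 (valence 4) → 0 H
  atom 3: C, bond orders sum to 3 (valence 4) → 1 H
  atom 4: C, bond orders sum to 4 (valence 4) → 0 H
  atom 5: Cl (halogen, monovalent) → 0 H
  atom 6: C, bond orders sum to 3 (valence 4) → 1 H
  atom 7: C, bond orders sum to 4 (valence 4) → 0 H
  atom 8: C, bond orders sum to 3 (valence 4) → 1 H
  atom 9: C, bond orders sum to 2 (valence 4) → 2 H
  atom 10: C, bond orders sum to 2 (valence 4) → 2 H
  atom 11: C, bond orders sum to 3 (valence 4) → 1 H
  atom 12: C, bond orders sum to 4 (valence 4) → 0 H
  atom 13: N, bond orders sum to 1 (valence 3) → 2 H
  atom 14: O, bond orders sum to 2 (valence 2) → 0 H
  atom 15: C, bond orders sum to 3 (valence 4) → 1 H
  atom 16: F (halogen, monovalent) → 0 H
  atom 17: C, bond orders sum to 2 (valence 4) → 2 H
  atom 18: C, bond orders sum to 2 (valence 4) → 2 H
  atom 19: F (halogen, monovalent) → 0 H
Total hydrogens: 16.

16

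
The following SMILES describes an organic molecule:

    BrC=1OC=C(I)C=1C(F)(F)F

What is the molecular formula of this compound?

C5HBrF3IO

Walk through each heavy atom and fill implicit hydrogens from standard valence (C 4, N 3, O 2, S 2, halogen 1):
  atom 1: Br (halogen, monovalent) → 0 H
  atom 2: C, bond orders sum to 4 (valence 4) → 0 H
  atom 3: O, bond orders sum to 2 (valence 2) → 0 H
  atom 4: C, bond orders sum to 3 (valence 4) → 1 H
  atom 5: C, bond orders sum to 4 (valence 4) → 0 H
  atom 6: I (halogen, monovalent) → 0 H
  atom 7: C, bond orders sum to 4 (valence 4) → 0 H
  atom 8: C, bond orders sum to 4 (valence 4) → 0 H
  atom 9: F (halogen, monovalent) → 0 H
  atom 10: F (halogen, monovalent) → 0 H
  atom 11: F (halogen, monovalent) → 0 H
Totals → C:5, H:1, Br:1, F:3, I:1, O:1.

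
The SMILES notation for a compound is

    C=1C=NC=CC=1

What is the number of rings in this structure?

1

In SMILES, each pair of matching ring-closure digits denotes one ring-closing bond; the number of such bonds equals the number of independent rings.
Ring-closure bonds here: 1.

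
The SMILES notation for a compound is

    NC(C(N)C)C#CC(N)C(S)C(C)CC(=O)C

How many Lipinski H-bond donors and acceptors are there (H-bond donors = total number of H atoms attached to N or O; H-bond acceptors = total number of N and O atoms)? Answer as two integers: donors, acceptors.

Donors: find every N or O and count the H atoms it carries.
  atom 1 (N): bond orders sum to 1 → 2 H
  atom 4 (N): bond orders sum to 1 → 2 H
  atom 9 (N): bond orders sum to 1 → 2 H
  atom 16 (O): bond orders sum to 2 → 0 H
Lipinski HBD = 6.
Acceptors: N atoms = 3, O atoms = 1 → HBA = 4.

6, 4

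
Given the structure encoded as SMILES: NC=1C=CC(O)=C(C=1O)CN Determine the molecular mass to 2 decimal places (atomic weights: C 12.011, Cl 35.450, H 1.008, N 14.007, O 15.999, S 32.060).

154.17 g/mol

First, the molecular formula is C7H10N2O2 (counting implicit H from valence).
  C: 7 × 12.011 = 84.077
  H: 10 × 1.008 = 10.080
  N: 2 × 14.007 = 28.014
  O: 2 × 15.999 = 31.998
Sum: 7×12.011 + 10×1.008 + 2×14.007 + 2×15.999 = 154.169 → 154.17 g/mol.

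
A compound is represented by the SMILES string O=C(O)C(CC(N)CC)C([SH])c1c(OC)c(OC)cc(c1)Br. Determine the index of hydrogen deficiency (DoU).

Molecular formula: C15H22BrNO4S.
DoU = (2C + 2 + N − H − X) / 2, where X is the halogen count and O/S are ignored.
    = (2·15 + 2 + 1 − 22 − 1) / 2 = 10 / 2 = 5.

5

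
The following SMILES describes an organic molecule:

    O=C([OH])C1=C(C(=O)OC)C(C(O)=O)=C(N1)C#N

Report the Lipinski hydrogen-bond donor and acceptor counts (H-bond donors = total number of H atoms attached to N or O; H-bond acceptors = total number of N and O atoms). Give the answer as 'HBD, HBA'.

Donors: find every N or O and count the H atoms it carries.
  atom 1 (O): bond orders sum to 2 → 0 H
  atom 3 (O): bond orders sum to 1 → 1 H
  atom 7 (O): bond orders sum to 2 → 0 H
  atom 8 (O): bond orders sum to 2 → 0 H
  atom 12 (O): bond orders sum to 1 → 1 H
  atom 13 (O): bond orders sum to 2 → 0 H
  atom 15 (N): bond orders sum to 2 → 1 H
  atom 17 (N): bond orders sum to 3 → 0 H
Lipinski HBD = 3.
Acceptors: N atoms = 2, O atoms = 6 → HBA = 8.

3, 8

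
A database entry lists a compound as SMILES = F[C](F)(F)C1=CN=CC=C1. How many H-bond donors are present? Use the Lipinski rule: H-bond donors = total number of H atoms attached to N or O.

0

Donors: find every N or O and count the H atoms it carries.
  atom 7 (N): bond orders sum to 3 → 0 H
Lipinski HBD = 0.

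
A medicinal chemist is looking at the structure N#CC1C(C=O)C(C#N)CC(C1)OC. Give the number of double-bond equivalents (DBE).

6

Molecular formula: C10H12N2O2.
DoU = (2C + 2 + N − H − X) / 2, where X is the halogen count and O/S are ignored.
    = (2·10 + 2 + 2 − 12 − 0) / 2 = 12 / 2 = 6.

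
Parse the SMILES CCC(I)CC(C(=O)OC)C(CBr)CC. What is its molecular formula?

C11H20BrIO2

Walk through each heavy atom and fill implicit hydrogens from standard valence (C 4, N 3, O 2, S 2, halogen 1):
  atom 1: C, bond orders sum to 1 (valence 4) → 3 H
  atom 2: C, bond orders sum to 2 (valence 4) → 2 H
  atom 3: C, bond orders sum to 3 (valence 4) → 1 H
  atom 4: I (halogen, monovalent) → 0 H
  atom 5: C, bond orders sum to 2 (valence 4) → 2 H
  atom 6: C, bond orders sum to 3 (valence 4) → 1 H
  atom 7: C, bond orders sum to 4 (valence 4) → 0 H
  atom 8: O, bond orders sum to 2 (valence 2) → 0 H
  atom 9: O, bond orders sum to 2 (valence 2) → 0 H
  atom 10: C, bond orders sum to 1 (valence 4) → 3 H
  atom 11: C, bond orders sum to 3 (valence 4) → 1 H
  atom 12: C, bond orders sum to 2 (valence 4) → 2 H
  atom 13: Br (halogen, monovalent) → 0 H
  atom 14: C, bond orders sum to 2 (valence 4) → 2 H
  atom 15: C, bond orders sum to 1 (valence 4) → 3 H
Totals → C:11, H:20, Br:1, I:1, O:2.
In Hill order: C11H20BrIO2.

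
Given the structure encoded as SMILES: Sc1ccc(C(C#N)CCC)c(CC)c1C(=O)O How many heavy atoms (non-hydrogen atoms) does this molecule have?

18

Every atom symbol written in the SMILES (organic subset) is one heavy atom; implicit H are not written.
Heavy atoms by element → C:14, N:1, O:2, S:1.
Total: 18.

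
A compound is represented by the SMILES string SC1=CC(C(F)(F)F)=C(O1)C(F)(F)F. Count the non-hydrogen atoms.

14

Every atom symbol written in the SMILES (organic subset) is one heavy atom; implicit H are not written.
Heavy atoms by element → C:6, F:6, O:1, S:1.
Total: 14.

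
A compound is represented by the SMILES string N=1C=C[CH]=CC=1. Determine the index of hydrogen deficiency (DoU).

4

Molecular formula: C5H5N.
DoU = (2C + 2 + N − H − X) / 2, where X is the halogen count and O/S are ignored.
    = (2·5 + 2 + 1 − 5 − 0) / 2 = 8 / 2 = 4.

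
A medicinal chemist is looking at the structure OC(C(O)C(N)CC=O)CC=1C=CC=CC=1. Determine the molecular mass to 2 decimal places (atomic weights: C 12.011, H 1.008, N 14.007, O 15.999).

223.27 g/mol

First, the molecular formula is C12H17NO3 (counting implicit H from valence).
  C: 12 × 12.011 = 144.132
  H: 17 × 1.008 = 17.136
  N: 1 × 14.007 = 14.007
  O: 3 × 15.999 = 47.997
Sum: 12×12.011 + 17×1.008 + 1×14.007 + 3×15.999 = 223.272 → 223.27 g/mol.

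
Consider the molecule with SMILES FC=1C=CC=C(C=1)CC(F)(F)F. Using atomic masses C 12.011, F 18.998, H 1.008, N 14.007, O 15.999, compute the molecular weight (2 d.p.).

178.13 g/mol

First, the molecular formula is C8H6F4 (counting implicit H from valence).
  C: 8 × 12.011 = 96.088
  F: 4 × 18.998 = 75.992
  H: 6 × 1.008 = 6.048
Sum: 8×12.011 + 4×18.998 + 6×1.008 = 178.128 → 178.13 g/mol.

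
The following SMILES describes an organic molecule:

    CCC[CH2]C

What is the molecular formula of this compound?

Walk through each heavy atom and fill implicit hydrogens from standard valence (C 4, N 3, O 2, S 2, halogen 1):
  atom 1: C, bond orders sum to 1 (valence 4) → 3 H
  atom 2: C, bond orders sum to 2 (valence 4) → 2 H
  atom 3: C, bond orders sum to 2 (valence 4) → 2 H
  atom 4: C with explicit H count 2
  atom 5: C, bond orders sum to 1 (valence 4) → 3 H
Totals → C:5, H:12.
In Hill order: C5H12.

C5H12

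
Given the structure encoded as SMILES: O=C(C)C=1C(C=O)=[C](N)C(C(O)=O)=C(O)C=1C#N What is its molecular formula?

Walk through each heavy atom and fill implicit hydrogens from standard valence (C 4, N 3, O 2, S 2, halogen 1):
  atom 1: O, bond orders sum to 2 (valence 2) → 0 H
  atom 2: C, bond orders sum to 4 (valence 4) → 0 H
  atom 3: C, bond orders sum to 1 (valence 4) → 3 H
  atom 4: C, bond orders sum to 4 (valence 4) → 0 H
  atom 5: C, bond orders sum to 4 (valence 4) → 0 H
  atom 6: C, bond orders sum to 3 (valence 4) → 1 H
  atom 7: O, bond orders sum to 2 (valence 2) → 0 H
  atom 8: C with explicit H count 0
  atom 9: N, bond orders sum to 1 (valence 3) → 2 H
  atom 10: C, bond orders sum to 4 (valence 4) → 0 H
  atom 11: C, bond orders sum to 4 (valence 4) → 0 H
  atom 12: O, bond orders sum to 1 (valence 2) → 1 H
  atom 13: O, bond orders sum to 2 (valence 2) → 0 H
  atom 14: C, bond orders sum to 4 (valence 4) → 0 H
  atom 15: O, bond orders sum to 1 (valence 2) → 1 H
  atom 16: C, bond orders sum to 4 (valence 4) → 0 H
  atom 17: C, bond orders sum to 4 (valence 4) → 0 H
  atom 18: N, bond orders sum to 3 (valence 3) → 0 H
Totals → C:11, H:8, N:2, O:5.

C11H8N2O5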